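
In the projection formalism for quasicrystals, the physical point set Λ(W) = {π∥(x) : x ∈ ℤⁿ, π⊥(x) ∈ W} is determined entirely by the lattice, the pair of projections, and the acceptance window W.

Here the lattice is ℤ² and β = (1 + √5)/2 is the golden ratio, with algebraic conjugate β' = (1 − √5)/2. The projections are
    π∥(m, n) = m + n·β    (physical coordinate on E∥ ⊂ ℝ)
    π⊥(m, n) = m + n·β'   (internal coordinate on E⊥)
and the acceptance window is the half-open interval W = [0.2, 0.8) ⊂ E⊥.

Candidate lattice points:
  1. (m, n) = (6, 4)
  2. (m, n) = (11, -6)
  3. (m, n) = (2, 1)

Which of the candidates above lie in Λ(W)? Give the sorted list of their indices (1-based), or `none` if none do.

none

Compute β' = (1−√5)/2 = -0.61803, so π⊥(m,n) = m -0.61803·n.
[1] lift (6,4): star map gives 3.52786; window check 0.2 ≤ 3.52786 < 0.8 is false → out
[2] lift (11,-6): star map gives 14.70820; window check 0.2 ≤ 14.70820 < 0.8 is false → out
[3] lift (2,1): star map gives 1.38197; window check 0.2 ≤ 1.38197 < 0.8 is false → out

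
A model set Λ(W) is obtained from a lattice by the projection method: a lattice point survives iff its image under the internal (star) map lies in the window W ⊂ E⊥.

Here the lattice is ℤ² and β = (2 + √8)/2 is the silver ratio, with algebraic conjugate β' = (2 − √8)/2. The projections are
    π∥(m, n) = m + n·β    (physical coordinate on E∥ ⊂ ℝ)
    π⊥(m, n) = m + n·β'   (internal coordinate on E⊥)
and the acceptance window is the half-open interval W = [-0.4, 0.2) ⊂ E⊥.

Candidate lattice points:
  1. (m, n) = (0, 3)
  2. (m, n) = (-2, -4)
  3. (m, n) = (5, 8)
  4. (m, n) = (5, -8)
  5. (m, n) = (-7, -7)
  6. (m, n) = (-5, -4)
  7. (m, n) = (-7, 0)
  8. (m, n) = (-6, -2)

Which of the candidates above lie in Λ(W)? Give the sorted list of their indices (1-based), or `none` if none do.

Compute β' = (2−√8)/2 = -0.414214, so π⊥(m,n) = m -0.414214·n.
[1] lift (0,3): star map gives -1.242641; window check -0.4 ≤ -1.242641 < 0.2 is false → out
[2] lift (-2,-4): star map gives -0.343146; window check -0.4 ≤ -0.343146 < 0.2 is true → IN Λ
[3] lift (5,8): star map gives 1.686292; window check -0.4 ≤ 1.686292 < 0.2 is false → out
[4] lift (5,-8): star map gives 8.313708; window check -0.4 ≤ 8.313708 < 0.2 is false → out
[5] lift (-7,-7): star map gives -4.100505; window check -0.4 ≤ -4.100505 < 0.2 is false → out
[6] lift (-5,-4): star map gives -3.343146; window check -0.4 ≤ -3.343146 < 0.2 is false → out
[7] lift (-7,0): star map gives -7.000000; window check -0.4 ≤ -7.000000 < 0.2 is false → out
[8] lift (-6,-2): star map gives -5.171573; window check -0.4 ≤ -5.171573 < 0.2 is false → out

2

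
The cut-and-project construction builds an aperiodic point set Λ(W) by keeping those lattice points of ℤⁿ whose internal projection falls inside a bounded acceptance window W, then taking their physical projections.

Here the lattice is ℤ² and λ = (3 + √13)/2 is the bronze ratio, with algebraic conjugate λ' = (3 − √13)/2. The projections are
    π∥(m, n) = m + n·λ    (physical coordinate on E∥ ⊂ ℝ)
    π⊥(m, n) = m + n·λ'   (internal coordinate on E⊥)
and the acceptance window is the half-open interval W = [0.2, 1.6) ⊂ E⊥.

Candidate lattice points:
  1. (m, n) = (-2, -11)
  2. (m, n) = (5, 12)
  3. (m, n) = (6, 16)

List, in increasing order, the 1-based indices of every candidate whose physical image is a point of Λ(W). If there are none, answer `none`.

Numerically λ ≈ 3.302776 and λ' = −1/λ ≈ -0.302776.
[1] lift (-2,-11): star map gives 1.330532; window check 0.2 ≤ 1.330532 < 1.6 is true → IN Λ
[2] lift (5,12): star map gives 1.366692; window check 0.2 ≤ 1.366692 < 1.6 is true → IN Λ
[3] lift (6,16): star map gives 1.155590; window check 0.2 ≤ 1.155590 < 1.6 is true → IN Λ

1, 2, 3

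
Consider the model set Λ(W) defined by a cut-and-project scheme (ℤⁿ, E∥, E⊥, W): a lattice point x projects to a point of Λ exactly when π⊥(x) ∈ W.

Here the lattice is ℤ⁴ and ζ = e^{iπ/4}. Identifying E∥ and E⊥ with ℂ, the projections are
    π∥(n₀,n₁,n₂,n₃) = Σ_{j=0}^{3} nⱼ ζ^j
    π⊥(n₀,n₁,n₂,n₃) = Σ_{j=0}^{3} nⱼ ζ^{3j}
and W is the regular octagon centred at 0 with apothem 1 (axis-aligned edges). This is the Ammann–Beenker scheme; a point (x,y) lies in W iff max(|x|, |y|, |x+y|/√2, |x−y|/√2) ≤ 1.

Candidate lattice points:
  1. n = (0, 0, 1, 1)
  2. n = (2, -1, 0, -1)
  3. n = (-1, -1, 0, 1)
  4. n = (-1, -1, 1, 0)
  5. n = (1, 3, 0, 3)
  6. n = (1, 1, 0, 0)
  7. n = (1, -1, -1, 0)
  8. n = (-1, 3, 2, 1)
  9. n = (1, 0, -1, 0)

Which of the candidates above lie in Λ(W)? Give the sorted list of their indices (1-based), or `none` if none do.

π⊥(n) = n₀ + n₁ζ³ + n₂ζ⁶ + n₃ζ⁹ where ζ = e^{iπ/4}.
#1 (0, 0, 1, 1): internal (0.70711, -0.29289); octagon support 0.70711 vs apothem 1 → ∈ W
#2 (2, -1, 0, -1): internal (2.00000, -1.41421); octagon support 2.41421 vs apothem 1 → ∉ W
#3 (-1, -1, 0, 1): internal (0.41421, 0.00000); octagon support 0.41421 vs apothem 1 → ∈ W
#4 (-1, -1, 1, 0): internal (-0.29289, -1.70711); octagon support 1.70711 vs apothem 1 → ∉ W
#5 (1, 3, 0, 3): internal (1.00000, 4.24264); octagon support 4.24264 vs apothem 1 → ∉ W
#6 (1, 1, 0, 0): internal (0.29289, 0.70711); octagon support 0.70711 vs apothem 1 → ∈ W
#7 (1, -1, -1, 0): internal (1.70711, 0.29289); octagon support 1.70711 vs apothem 1 → ∉ W
#8 (-1, 3, 2, 1): internal (-2.41421, 0.82843); octagon support 2.41421 vs apothem 1 → ∉ W
#9 (1, 0, -1, 0): internal (1.00000, 1.00000); octagon support 1.41421 vs apothem 1 → ∉ W

1, 3, 6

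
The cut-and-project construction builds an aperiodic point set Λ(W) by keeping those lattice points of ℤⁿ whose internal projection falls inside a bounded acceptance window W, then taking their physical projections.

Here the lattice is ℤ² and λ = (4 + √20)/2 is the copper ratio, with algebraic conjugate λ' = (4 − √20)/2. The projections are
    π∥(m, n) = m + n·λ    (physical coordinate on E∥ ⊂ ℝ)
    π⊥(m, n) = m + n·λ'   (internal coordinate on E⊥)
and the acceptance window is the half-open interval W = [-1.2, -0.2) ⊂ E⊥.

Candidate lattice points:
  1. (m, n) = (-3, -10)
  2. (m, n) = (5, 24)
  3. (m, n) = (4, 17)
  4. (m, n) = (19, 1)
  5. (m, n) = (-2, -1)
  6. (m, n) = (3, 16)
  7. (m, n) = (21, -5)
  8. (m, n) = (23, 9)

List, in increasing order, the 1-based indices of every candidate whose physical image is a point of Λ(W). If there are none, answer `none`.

1, 2, 6

λ' = (4−√20)/2 ≈ -0.23607.
candidate 1: (m,n)=(-3,-10) → π∥ = -3-10·λ ≈ -45.36068, π⊥ = -3-10·λ' ≈ -0.63932 ∈ [-1.2, -0.2) ⇒ IN Λ
candidate 2: (m,n)=(5,24) → π∥ = 5+24·λ ≈ 106.66563, π⊥ = 5+24·λ' ≈ -0.66563 ∈ [-1.2, -0.2) ⇒ IN Λ
candidate 3: (m,n)=(4,17) → π∥ = 4+17·λ ≈ 76.01316, π⊥ = 4+17·λ' ≈ -0.01316 ∉ [-1.2, -0.2) ⇒ out
candidate 4: (m,n)=(19,1) → π∥ = 19+1·λ ≈ 23.23607, π⊥ = 19+1·λ' ≈ 18.76393 ∉ [-1.2, -0.2) ⇒ out
candidate 5: (m,n)=(-2,-1) → π∥ = -2-1·λ ≈ -6.23607, π⊥ = -2-1·λ' ≈ -1.76393 ∉ [-1.2, -0.2) ⇒ out
candidate 6: (m,n)=(3,16) → π∥ = 3+16·λ ≈ 70.77709, π⊥ = 3+16·λ' ≈ -0.77709 ∈ [-1.2, -0.2) ⇒ IN Λ
candidate 7: (m,n)=(21,-5) → π∥ = 21-5·λ ≈ -0.18034, π⊥ = 21-5·λ' ≈ 22.18034 ∉ [-1.2, -0.2) ⇒ out
candidate 8: (m,n)=(23,9) → π∥ = 23+9·λ ≈ 61.12461, π⊥ = 23+9·λ' ≈ 20.87539 ∉ [-1.2, -0.2) ⇒ out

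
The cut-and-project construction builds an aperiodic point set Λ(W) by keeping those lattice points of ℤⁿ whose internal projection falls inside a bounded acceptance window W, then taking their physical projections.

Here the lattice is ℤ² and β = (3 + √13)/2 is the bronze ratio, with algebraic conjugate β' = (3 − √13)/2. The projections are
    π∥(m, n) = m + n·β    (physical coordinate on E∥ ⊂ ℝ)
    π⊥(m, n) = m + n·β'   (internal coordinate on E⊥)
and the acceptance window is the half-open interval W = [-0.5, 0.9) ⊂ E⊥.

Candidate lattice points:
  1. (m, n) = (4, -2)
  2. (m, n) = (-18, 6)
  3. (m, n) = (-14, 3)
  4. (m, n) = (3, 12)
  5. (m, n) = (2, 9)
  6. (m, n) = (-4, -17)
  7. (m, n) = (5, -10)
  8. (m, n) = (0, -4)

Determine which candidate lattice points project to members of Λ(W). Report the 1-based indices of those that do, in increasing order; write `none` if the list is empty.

none

Numerically β ≈ 3.3028 and β' = −1/β ≈ -0.3028.
candidate 1: (m,n)=(4,-2) → π∥ = 4-2·β ≈ -2.6056, π⊥ = 4-2·β' ≈ 4.6056 ∉ [-0.5, 0.9) ⇒ out
candidate 2: (m,n)=(-18,6) → π∥ = -18+6·β ≈ 1.8167, π⊥ = -18+6·β' ≈ -19.8167 ∉ [-0.5, 0.9) ⇒ out
candidate 3: (m,n)=(-14,3) → π∥ = -14+3·β ≈ -4.0917, π⊥ = -14+3·β' ≈ -14.9083 ∉ [-0.5, 0.9) ⇒ out
candidate 4: (m,n)=(3,12) → π∥ = 3+12·β ≈ 42.6333, π⊥ = 3+12·β' ≈ -0.6333 ∉ [-0.5, 0.9) ⇒ out
candidate 5: (m,n)=(2,9) → π∥ = 2+9·β ≈ 31.7250, π⊥ = 2+9·β' ≈ -0.7250 ∉ [-0.5, 0.9) ⇒ out
candidate 6: (m,n)=(-4,-17) → π∥ = -4-17·β ≈ -60.1472, π⊥ = -4-17·β' ≈ 1.1472 ∉ [-0.5, 0.9) ⇒ out
candidate 7: (m,n)=(5,-10) → π∥ = 5-10·β ≈ -28.0278, π⊥ = 5-10·β' ≈ 8.0278 ∉ [-0.5, 0.9) ⇒ out
candidate 8: (m,n)=(0,-4) → π∥ = 0-4·β ≈ -13.2111, π⊥ = 0-4·β' ≈ 1.2111 ∉ [-0.5, 0.9) ⇒ out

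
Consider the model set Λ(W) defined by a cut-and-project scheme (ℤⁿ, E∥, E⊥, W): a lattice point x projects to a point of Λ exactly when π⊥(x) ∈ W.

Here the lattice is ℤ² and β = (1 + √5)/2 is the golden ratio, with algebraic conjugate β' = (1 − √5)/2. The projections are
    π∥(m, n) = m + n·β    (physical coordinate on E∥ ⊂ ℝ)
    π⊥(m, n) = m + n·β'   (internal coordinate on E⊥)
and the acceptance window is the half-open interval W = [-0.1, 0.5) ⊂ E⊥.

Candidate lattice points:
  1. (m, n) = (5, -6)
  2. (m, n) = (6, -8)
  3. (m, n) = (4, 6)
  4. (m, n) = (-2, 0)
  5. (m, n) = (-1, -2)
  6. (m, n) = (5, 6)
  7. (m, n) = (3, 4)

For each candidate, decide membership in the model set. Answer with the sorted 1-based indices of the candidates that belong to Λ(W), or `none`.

β' = (1−√5)/2 ≈ -0.618034.
candidate 1: (m,n)=(5,-6) → π∥ = 5-6·β ≈ -4.708204, π⊥ = 5-6·β' ≈ 8.708204 ∉ [-0.1, 0.5) ⇒ out
candidate 2: (m,n)=(6,-8) → π∥ = 6-8·β ≈ -6.944272, π⊥ = 6-8·β' ≈ 10.944272 ∉ [-0.1, 0.5) ⇒ out
candidate 3: (m,n)=(4,6) → π∥ = 4+6·β ≈ 13.708204, π⊥ = 4+6·β' ≈ 0.291796 ∈ [-0.1, 0.5) ⇒ IN Λ
candidate 4: (m,n)=(-2,0) → π∥ = -2+0·β ≈ -2.000000, π⊥ = -2+0·β' ≈ -2.000000 ∉ [-0.1, 0.5) ⇒ out
candidate 5: (m,n)=(-1,-2) → π∥ = -1-2·β ≈ -4.236068, π⊥ = -1-2·β' ≈ 0.236068 ∈ [-0.1, 0.5) ⇒ IN Λ
candidate 6: (m,n)=(5,6) → π∥ = 5+6·β ≈ 14.708204, π⊥ = 5+6·β' ≈ 1.291796 ∉ [-0.1, 0.5) ⇒ out
candidate 7: (m,n)=(3,4) → π∥ = 3+4·β ≈ 9.472136, π⊥ = 3+4·β' ≈ 0.527864 ∉ [-0.1, 0.5) ⇒ out

3, 5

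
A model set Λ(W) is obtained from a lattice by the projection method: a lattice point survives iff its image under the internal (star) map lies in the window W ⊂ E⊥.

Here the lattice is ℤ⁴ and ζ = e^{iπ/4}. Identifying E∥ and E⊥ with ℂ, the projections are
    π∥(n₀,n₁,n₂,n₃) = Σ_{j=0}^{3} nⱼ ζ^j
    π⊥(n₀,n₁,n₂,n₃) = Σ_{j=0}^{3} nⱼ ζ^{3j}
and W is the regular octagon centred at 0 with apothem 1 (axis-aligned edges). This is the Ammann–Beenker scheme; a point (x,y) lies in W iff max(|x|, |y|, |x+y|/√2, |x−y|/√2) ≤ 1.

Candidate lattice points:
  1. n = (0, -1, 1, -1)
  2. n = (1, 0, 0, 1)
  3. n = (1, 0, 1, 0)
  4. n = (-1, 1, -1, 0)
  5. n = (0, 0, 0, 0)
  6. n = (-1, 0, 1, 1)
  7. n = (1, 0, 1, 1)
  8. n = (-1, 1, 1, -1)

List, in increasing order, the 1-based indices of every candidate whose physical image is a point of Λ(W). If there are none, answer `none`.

π⊥(n) = n₀ + n₁ζ³ + n₂ζ⁶ + n₃ζ⁹ where ζ = e^{iπ/4}.
#1 (0, -1, 1, -1): internal (0.000000, -2.414214); octagon support 2.414214 vs apothem 1 → ∉ W
#2 (1, 0, 0, 1): internal (1.707107, 0.707107); octagon support 1.707107 vs apothem 1 → ∉ W
#3 (1, 0, 1, 0): internal (1.000000, -1.000000); octagon support 1.414214 vs apothem 1 → ∉ W
#4 (-1, 1, -1, 0): internal (-1.707107, 1.707107); octagon support 2.414214 vs apothem 1 → ∉ W
#5 (0, 0, 0, 0): internal (0.000000, 0.000000); octagon support 0.000000 vs apothem 1 → ∈ W
#6 (-1, 0, 1, 1): internal (-0.292893, -0.292893); octagon support 0.414214 vs apothem 1 → ∈ W
#7 (1, 0, 1, 1): internal (1.707107, -0.292893); octagon support 1.707107 vs apothem 1 → ∉ W
#8 (-1, 1, 1, -1): internal (-2.414214, -1.000000); octagon support 2.414214 vs apothem 1 → ∉ W

5, 6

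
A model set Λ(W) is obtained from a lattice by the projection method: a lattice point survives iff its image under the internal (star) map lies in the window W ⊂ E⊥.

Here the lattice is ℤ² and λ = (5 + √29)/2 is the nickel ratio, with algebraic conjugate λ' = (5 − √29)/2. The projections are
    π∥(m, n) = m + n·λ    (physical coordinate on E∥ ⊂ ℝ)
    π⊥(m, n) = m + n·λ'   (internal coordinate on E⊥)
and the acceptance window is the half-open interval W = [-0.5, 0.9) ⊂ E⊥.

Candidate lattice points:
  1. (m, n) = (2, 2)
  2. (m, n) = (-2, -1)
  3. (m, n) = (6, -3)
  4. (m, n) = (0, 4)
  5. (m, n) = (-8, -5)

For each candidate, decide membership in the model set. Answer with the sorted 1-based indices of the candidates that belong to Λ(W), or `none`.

none

Compute λ' = (5−√29)/2 = -0.1926, so π⊥(m,n) = m -0.1926·n.
#1 (2,2): internal coord 2 + (2)·λ' = +1.6148; +1.6148 ∉ [-0.5, 0.9) → out
#2 (-2,-1): internal coord -2 + (-1)·λ' = -1.8074; -1.8074 ∉ [-0.5, 0.9) → out
#3 (6,-3): internal coord 6 + (-3)·λ' = +6.5777; +6.5777 ∉ [-0.5, 0.9) → out
#4 (0,4): internal coord 0 + (4)·λ' = -0.7703; -0.7703 ∉ [-0.5, 0.9) → out
#5 (-8,-5): internal coord -8 + (-5)·λ' = -7.0371; -7.0371 ∉ [-0.5, 0.9) → out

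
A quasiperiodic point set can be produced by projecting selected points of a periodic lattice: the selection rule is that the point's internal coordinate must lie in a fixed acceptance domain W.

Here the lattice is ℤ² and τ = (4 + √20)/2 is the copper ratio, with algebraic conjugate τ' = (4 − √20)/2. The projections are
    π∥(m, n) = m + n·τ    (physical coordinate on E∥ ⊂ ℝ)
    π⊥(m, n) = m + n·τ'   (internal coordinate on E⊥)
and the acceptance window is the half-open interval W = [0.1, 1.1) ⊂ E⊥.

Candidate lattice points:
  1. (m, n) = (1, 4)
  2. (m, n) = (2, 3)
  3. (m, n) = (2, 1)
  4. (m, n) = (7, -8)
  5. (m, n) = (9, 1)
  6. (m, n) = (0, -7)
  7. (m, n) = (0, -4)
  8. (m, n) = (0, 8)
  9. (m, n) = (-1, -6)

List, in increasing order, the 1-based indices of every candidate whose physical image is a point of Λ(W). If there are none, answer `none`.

Compute τ' = (4−√20)/2 = -0.23607, so π⊥(m,n) = m -0.23607·n.
candidate 1: (m,n)=(1,4) → π∥ = 1+4·τ ≈ 17.94427, π⊥ = 1+4·τ' ≈ 0.05573 ∉ [0.1, 1.1) ⇒ out
candidate 2: (m,n)=(2,3) → π∥ = 2+3·τ ≈ 14.70820, π⊥ = 2+3·τ' ≈ 1.29180 ∉ [0.1, 1.1) ⇒ out
candidate 3: (m,n)=(2,1) → π∥ = 2+1·τ ≈ 6.23607, π⊥ = 2+1·τ' ≈ 1.76393 ∉ [0.1, 1.1) ⇒ out
candidate 4: (m,n)=(7,-8) → π∥ = 7-8·τ ≈ -26.88854, π⊥ = 7-8·τ' ≈ 8.88854 ∉ [0.1, 1.1) ⇒ out
candidate 5: (m,n)=(9,1) → π∥ = 9+1·τ ≈ 13.23607, π⊥ = 9+1·τ' ≈ 8.76393 ∉ [0.1, 1.1) ⇒ out
candidate 6: (m,n)=(0,-7) → π∥ = 0-7·τ ≈ -29.65248, π⊥ = 0-7·τ' ≈ 1.65248 ∉ [0.1, 1.1) ⇒ out
candidate 7: (m,n)=(0,-4) → π∥ = 0-4·τ ≈ -16.94427, π⊥ = 0-4·τ' ≈ 0.94427 ∈ [0.1, 1.1) ⇒ IN Λ
candidate 8: (m,n)=(0,8) → π∥ = 0+8·τ ≈ 33.88854, π⊥ = 0+8·τ' ≈ -1.88854 ∉ [0.1, 1.1) ⇒ out
candidate 9: (m,n)=(-1,-6) → π∥ = -1-6·τ ≈ -26.41641, π⊥ = -1-6·τ' ≈ 0.41641 ∈ [0.1, 1.1) ⇒ IN Λ

7, 9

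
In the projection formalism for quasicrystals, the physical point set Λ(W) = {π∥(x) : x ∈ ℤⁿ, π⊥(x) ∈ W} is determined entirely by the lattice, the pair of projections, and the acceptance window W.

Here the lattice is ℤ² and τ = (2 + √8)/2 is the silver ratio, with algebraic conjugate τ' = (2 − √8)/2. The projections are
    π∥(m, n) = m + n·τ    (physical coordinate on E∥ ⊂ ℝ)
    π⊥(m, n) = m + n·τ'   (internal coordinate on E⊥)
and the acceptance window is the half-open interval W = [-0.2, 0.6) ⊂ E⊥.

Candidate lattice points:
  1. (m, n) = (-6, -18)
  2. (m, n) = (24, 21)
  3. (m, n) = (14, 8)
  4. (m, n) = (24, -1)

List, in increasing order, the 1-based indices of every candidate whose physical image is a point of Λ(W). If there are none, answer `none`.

Compute τ' = (2−√8)/2 = -0.414214, so π⊥(m,n) = m -0.414214·n.
#1 (-6,-18): internal coord -6 + (-18)·τ' = +1.455844; +1.455844 ∉ [-0.2, 0.6) → out
#2 (24,21): internal coord 24 + (21)·τ' = +15.301515; +15.301515 ∉ [-0.2, 0.6) → out
#3 (14,8): internal coord 14 + (8)·τ' = +10.686292; +10.686292 ∉ [-0.2, 0.6) → out
#4 (24,-1): internal coord 24 + (-1)·τ' = +24.414214; +24.414214 ∉ [-0.2, 0.6) → out

none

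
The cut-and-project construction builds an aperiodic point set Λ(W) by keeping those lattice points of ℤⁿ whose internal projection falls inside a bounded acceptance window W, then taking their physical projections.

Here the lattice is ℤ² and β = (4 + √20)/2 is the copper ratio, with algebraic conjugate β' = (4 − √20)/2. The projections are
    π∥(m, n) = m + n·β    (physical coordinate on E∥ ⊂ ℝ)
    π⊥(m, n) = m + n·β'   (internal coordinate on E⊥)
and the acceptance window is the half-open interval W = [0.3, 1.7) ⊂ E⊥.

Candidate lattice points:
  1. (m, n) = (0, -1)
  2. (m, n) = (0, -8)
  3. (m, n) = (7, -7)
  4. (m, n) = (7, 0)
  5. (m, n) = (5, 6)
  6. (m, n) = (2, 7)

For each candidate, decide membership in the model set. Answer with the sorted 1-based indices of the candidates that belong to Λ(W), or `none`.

6

Compute β' = (4−√20)/2 = -0.2361, so π⊥(m,n) = m -0.2361·n.
candidate 1: (m,n)=(0,-1) → π∥ = 0-1·β ≈ -4.2361, π⊥ = 0-1·β' ≈ 0.2361 ∉ [0.3, 1.7) ⇒ out
candidate 2: (m,n)=(0,-8) → π∥ = 0-8·β ≈ -33.8885, π⊥ = 0-8·β' ≈ 1.8885 ∉ [0.3, 1.7) ⇒ out
candidate 3: (m,n)=(7,-7) → π∥ = 7-7·β ≈ -22.6525, π⊥ = 7-7·β' ≈ 8.6525 ∉ [0.3, 1.7) ⇒ out
candidate 4: (m,n)=(7,0) → π∥ = 7+0·β ≈ 7.0000, π⊥ = 7+0·β' ≈ 7.0000 ∉ [0.3, 1.7) ⇒ out
candidate 5: (m,n)=(5,6) → π∥ = 5+6·β ≈ 30.4164, π⊥ = 5+6·β' ≈ 3.5836 ∉ [0.3, 1.7) ⇒ out
candidate 6: (m,n)=(2,7) → π∥ = 2+7·β ≈ 31.6525, π⊥ = 2+7·β' ≈ 0.3475 ∈ [0.3, 1.7) ⇒ IN Λ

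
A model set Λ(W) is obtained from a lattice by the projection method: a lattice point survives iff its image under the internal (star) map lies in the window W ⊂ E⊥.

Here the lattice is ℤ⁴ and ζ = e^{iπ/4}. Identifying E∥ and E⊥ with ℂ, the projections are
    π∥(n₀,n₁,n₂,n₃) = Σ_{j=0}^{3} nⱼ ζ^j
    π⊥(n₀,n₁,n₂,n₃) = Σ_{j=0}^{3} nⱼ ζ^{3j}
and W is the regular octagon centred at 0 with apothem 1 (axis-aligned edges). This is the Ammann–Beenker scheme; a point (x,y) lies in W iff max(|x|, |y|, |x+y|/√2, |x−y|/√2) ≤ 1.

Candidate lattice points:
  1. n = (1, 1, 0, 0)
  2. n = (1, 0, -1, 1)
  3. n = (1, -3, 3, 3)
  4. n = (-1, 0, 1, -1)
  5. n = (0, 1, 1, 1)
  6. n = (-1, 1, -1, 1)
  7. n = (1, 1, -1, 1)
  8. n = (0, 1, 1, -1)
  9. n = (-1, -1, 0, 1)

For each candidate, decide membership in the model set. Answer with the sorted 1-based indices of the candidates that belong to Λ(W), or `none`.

1, 5, 9

With ζ = e^{iπ/4} the internal vectors are ζ^0,ζ^3,ζ^6,ζ^9.
#1 (1, 1, 0, 0): internal (0.292893, 0.707107); octagon support 0.707107 vs apothem 1 → ∈ W
#2 (1, 0, -1, 1): internal (1.707107, 1.707107); octagon support 2.414214 vs apothem 1 → ∉ W
#3 (1, -3, 3, 3): internal (5.242641, -3.000000); octagon support 5.828427 vs apothem 1 → ∉ W
#4 (-1, 0, 1, -1): internal (-1.707107, -1.707107); octagon support 2.414214 vs apothem 1 → ∉ W
#5 (0, 1, 1, 1): internal (0.000000, 0.414214); octagon support 0.414214 vs apothem 1 → ∈ W
#6 (-1, 1, -1, 1): internal (-1.000000, 2.414214); octagon support 2.414214 vs apothem 1 → ∉ W
#7 (1, 1, -1, 1): internal (1.000000, 2.414214); octagon support 2.414214 vs apothem 1 → ∉ W
#8 (0, 1, 1, -1): internal (-1.414214, -1.000000); octagon support 1.707107 vs apothem 1 → ∉ W
#9 (-1, -1, 0, 1): internal (0.414214, 0.000000); octagon support 0.414214 vs apothem 1 → ∈ W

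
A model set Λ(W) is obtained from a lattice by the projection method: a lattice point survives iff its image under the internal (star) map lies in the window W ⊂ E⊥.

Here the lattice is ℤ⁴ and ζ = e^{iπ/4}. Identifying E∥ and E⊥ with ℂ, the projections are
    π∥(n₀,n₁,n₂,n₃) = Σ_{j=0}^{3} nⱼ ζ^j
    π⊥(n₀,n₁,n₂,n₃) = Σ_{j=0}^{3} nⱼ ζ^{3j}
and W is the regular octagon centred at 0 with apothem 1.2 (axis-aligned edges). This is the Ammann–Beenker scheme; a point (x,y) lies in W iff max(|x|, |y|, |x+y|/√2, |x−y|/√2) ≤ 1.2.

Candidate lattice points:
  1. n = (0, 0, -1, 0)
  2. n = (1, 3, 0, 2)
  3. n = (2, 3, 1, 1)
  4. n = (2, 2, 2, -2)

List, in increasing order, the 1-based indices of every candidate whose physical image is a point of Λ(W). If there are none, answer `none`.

1

π⊥(n) = n₀ + n₁ζ³ + n₂ζ⁶ + n₃ζ⁹ where ζ = e^{iπ/4}.
#1 (0, 0, -1, 0): internal (0.00000, 1.00000); octagon support 1.00000 vs apothem 1.2 → ∈ W
#2 (1, 3, 0, 2): internal (0.29289, 3.53553); octagon support 3.53553 vs apothem 1.2 → ∉ W
#3 (2, 3, 1, 1): internal (0.58579, 1.82843); octagon support 1.82843 vs apothem 1.2 → ∉ W
#4 (2, 2, 2, -2): internal (-0.82843, -2.00000); octagon support 2.00000 vs apothem 1.2 → ∉ W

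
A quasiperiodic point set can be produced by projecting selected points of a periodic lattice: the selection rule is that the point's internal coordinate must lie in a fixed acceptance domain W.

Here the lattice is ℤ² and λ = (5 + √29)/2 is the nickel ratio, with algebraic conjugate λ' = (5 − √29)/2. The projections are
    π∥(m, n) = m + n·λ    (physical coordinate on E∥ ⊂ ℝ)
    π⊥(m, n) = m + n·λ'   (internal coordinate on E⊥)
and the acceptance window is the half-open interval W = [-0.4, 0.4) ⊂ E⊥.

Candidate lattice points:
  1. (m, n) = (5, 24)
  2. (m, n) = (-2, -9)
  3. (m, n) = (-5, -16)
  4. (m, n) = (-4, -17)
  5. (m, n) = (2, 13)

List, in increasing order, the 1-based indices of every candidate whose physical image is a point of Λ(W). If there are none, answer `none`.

Compute λ' = (5−√29)/2 = -0.1926, so π⊥(m,n) = m -0.1926·n.
#1 (5,24): internal coord 5 + (24)·λ' = +0.3780; +0.3780 ∈ [-0.4, 0.4) → IN Λ
#2 (-2,-9): internal coord -2 + (-9)·λ' = -0.2668; -0.2668 ∈ [-0.4, 0.4) → IN Λ
#3 (-5,-16): internal coord -5 + (-16)·λ' = -1.9187; -1.9187 ∉ [-0.4, 0.4) → out
#4 (-4,-17): internal coord -4 + (-17)·λ' = -0.7261; -0.7261 ∉ [-0.4, 0.4) → out
#5 (2,13): internal coord 2 + (13)·λ' = -0.5036; -0.5036 ∉ [-0.4, 0.4) → out

1, 2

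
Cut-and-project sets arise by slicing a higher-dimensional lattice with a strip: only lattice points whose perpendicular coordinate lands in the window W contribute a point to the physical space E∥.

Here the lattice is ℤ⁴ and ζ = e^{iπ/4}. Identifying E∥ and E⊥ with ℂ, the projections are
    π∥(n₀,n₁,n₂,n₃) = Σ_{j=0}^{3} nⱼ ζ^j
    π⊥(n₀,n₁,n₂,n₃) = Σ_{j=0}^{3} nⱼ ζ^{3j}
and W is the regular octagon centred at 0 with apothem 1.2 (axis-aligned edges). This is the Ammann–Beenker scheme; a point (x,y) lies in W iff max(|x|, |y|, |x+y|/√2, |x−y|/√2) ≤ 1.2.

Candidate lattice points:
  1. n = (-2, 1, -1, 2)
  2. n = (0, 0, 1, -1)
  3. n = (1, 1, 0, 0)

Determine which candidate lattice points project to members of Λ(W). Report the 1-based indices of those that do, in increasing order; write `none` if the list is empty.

3

π⊥(n) = n₀ + n₁ζ³ + n₂ζ⁶ + n₃ζ⁹ where ζ = e^{iπ/4}.
candidate 1: n = (-2, 1, -1, 2) → π⊥ ≈ (-1.292893, +3.121320); max(|x|,|y|,|x±y|/√2) = 3.121320 > 1.2 ⇒ ∉ W
candidate 2: n = (0, 0, 1, -1) → π⊥ ≈ (-0.707107, -1.707107); max(|x|,|y|,|x±y|/√2) = 1.707107 > 1.2 ⇒ ∉ W
candidate 3: n = (1, 1, 0, 0) → π⊥ ≈ (+0.292893, +0.707107); max(|x|,|y|,|x±y|/√2) = 0.707107 ≤ 1.2 ⇒ ∈ W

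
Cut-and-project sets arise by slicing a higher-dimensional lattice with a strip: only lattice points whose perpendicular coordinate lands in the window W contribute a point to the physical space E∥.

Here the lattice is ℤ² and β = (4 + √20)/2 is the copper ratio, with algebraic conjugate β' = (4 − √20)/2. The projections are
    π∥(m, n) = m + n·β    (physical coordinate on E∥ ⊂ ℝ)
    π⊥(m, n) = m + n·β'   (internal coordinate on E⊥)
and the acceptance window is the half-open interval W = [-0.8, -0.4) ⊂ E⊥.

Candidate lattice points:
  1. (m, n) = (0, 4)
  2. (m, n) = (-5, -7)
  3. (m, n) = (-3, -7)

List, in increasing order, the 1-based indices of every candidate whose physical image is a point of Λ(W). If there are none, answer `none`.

Numerically β ≈ 4.23607 and β' = −1/β ≈ -0.23607.
candidate 1: (m,n)=(0,4) → π∥ = 0+4·β ≈ 16.94427, π⊥ = 0+4·β' ≈ -0.94427 ∉ [-0.8, -0.4) ⇒ out
candidate 2: (m,n)=(-5,-7) → π∥ = -5-7·β ≈ -34.65248, π⊥ = -5-7·β' ≈ -3.34752 ∉ [-0.8, -0.4) ⇒ out
candidate 3: (m,n)=(-3,-7) → π∥ = -3-7·β ≈ -32.65248, π⊥ = -3-7·β' ≈ -1.34752 ∉ [-0.8, -0.4) ⇒ out

none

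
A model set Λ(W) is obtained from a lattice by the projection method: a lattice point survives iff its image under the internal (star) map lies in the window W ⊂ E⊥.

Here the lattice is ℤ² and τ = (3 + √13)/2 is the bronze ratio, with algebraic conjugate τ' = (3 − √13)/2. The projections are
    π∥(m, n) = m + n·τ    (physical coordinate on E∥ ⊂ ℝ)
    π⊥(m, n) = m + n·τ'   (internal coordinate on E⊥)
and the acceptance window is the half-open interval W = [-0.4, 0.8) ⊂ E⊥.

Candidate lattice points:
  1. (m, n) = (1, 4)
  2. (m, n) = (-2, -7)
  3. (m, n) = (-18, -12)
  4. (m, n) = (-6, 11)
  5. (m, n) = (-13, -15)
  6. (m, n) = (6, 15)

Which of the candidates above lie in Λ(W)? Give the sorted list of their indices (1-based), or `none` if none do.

1, 2

Compute τ' = (3−√13)/2 = -0.302776, so π⊥(m,n) = m -0.302776·n.
#1 (1,4): internal coord 1 + (4)·τ' = -0.211103; -0.211103 ∈ [-0.4, 0.8) → IN Λ
#2 (-2,-7): internal coord -2 + (-7)·τ' = +0.119429; +0.119429 ∈ [-0.4, 0.8) → IN Λ
#3 (-18,-12): internal coord -18 + (-12)·τ' = -14.366692; -14.366692 ∉ [-0.4, 0.8) → out
#4 (-6,11): internal coord -6 + (11)·τ' = -9.330532; -9.330532 ∉ [-0.4, 0.8) → out
#5 (-13,-15): internal coord -13 + (-15)·τ' = -8.458365; -8.458365 ∉ [-0.4, 0.8) → out
#6 (6,15): internal coord 6 + (15)·τ' = +1.458365; +1.458365 ∉ [-0.4, 0.8) → out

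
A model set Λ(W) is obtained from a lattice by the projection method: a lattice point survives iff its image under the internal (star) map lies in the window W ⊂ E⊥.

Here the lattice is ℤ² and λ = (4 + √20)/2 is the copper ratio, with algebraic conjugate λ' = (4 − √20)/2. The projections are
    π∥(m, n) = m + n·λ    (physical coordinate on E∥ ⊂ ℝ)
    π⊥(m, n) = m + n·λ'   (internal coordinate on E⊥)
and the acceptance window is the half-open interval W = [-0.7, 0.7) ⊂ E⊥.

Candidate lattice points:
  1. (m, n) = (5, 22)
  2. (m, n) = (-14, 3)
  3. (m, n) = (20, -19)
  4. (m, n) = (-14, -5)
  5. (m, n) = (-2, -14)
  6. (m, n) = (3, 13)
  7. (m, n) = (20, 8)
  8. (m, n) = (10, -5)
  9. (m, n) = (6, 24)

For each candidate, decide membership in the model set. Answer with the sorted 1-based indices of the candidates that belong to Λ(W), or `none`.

1, 6, 9

λ' = (4−√20)/2 ≈ -0.23607.
[1] lift (5,22): star map gives -0.19350; window check -0.7 ≤ -0.19350 < 0.7 is true → IN Λ
[2] lift (-14,3): star map gives -14.70820; window check -0.7 ≤ -14.70820 < 0.7 is false → out
[3] lift (20,-19): star map gives 24.48529; window check -0.7 ≤ 24.48529 < 0.7 is false → out
[4] lift (-14,-5): star map gives -12.81966; window check -0.7 ≤ -12.81966 < 0.7 is false → out
[5] lift (-2,-14): star map gives 1.30495; window check -0.7 ≤ 1.30495 < 0.7 is false → out
[6] lift (3,13): star map gives -0.06888; window check -0.7 ≤ -0.06888 < 0.7 is true → IN Λ
[7] lift (20,8): star map gives 18.11146; window check -0.7 ≤ 18.11146 < 0.7 is false → out
[8] lift (10,-5): star map gives 11.18034; window check -0.7 ≤ 11.18034 < 0.7 is false → out
[9] lift (6,24): star map gives 0.33437; window check -0.7 ≤ 0.33437 < 0.7 is true → IN Λ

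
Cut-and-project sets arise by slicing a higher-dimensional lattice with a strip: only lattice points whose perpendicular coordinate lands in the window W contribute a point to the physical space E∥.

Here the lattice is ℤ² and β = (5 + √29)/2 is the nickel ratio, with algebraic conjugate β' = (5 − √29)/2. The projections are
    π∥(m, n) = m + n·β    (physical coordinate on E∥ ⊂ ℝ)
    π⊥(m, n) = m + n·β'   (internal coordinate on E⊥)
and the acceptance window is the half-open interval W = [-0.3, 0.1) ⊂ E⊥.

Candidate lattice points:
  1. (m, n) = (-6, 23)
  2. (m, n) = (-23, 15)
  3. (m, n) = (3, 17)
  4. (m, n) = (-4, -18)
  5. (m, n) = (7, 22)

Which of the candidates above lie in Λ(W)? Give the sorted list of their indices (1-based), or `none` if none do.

Compute β' = (5−√29)/2 = -0.19258, so π⊥(m,n) = m -0.19258·n.
#1 (-6,23): internal coord -6 + (23)·β' = -10.42940; -10.42940 ∉ [-0.3, 0.1) → out
#2 (-23,15): internal coord -23 + (15)·β' = -25.88874; -25.88874 ∉ [-0.3, 0.1) → out
#3 (3,17): internal coord 3 + (17)·β' = -0.27390; -0.27390 ∈ [-0.3, 0.1) → IN Λ
#4 (-4,-18): internal coord -4 + (-18)·β' = -0.53352; -0.53352 ∉ [-0.3, 0.1) → out
#5 (7,22): internal coord 7 + (22)·β' = +2.76319; +2.76319 ∉ [-0.3, 0.1) → out

3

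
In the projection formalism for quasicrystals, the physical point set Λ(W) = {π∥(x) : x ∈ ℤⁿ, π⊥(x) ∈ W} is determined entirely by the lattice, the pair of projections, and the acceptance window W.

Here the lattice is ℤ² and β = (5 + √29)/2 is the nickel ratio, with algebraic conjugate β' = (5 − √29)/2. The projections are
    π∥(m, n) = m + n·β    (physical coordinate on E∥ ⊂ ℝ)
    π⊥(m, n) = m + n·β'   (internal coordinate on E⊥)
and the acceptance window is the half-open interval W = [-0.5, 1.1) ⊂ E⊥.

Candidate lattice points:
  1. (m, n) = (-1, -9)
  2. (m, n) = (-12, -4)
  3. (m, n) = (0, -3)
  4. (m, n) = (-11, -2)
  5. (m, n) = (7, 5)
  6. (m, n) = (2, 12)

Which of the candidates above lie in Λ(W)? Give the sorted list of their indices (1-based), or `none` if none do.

β' = (5−√29)/2 ≈ -0.19258.
candidate 1: (m,n)=(-1,-9) → π∥ = -1-9·β ≈ -47.73324, π⊥ = -1-9·β' ≈ 0.73324 ∈ [-0.5, 1.1) ⇒ IN Λ
candidate 2: (m,n)=(-12,-4) → π∥ = -12-4·β ≈ -32.77033, π⊥ = -12-4·β' ≈ -11.22967 ∉ [-0.5, 1.1) ⇒ out
candidate 3: (m,n)=(0,-3) → π∥ = 0-3·β ≈ -15.57775, π⊥ = 0-3·β' ≈ 0.57775 ∈ [-0.5, 1.1) ⇒ IN Λ
candidate 4: (m,n)=(-11,-2) → π∥ = -11-2·β ≈ -21.38516, π⊥ = -11-2·β' ≈ -10.61484 ∉ [-0.5, 1.1) ⇒ out
candidate 5: (m,n)=(7,5) → π∥ = 7+5·β ≈ 32.96291, π⊥ = 7+5·β' ≈ 6.03709 ∉ [-0.5, 1.1) ⇒ out
candidate 6: (m,n)=(2,12) → π∥ = 2+12·β ≈ 64.31099, π⊥ = 2+12·β' ≈ -0.31099 ∈ [-0.5, 1.1) ⇒ IN Λ

1, 3, 6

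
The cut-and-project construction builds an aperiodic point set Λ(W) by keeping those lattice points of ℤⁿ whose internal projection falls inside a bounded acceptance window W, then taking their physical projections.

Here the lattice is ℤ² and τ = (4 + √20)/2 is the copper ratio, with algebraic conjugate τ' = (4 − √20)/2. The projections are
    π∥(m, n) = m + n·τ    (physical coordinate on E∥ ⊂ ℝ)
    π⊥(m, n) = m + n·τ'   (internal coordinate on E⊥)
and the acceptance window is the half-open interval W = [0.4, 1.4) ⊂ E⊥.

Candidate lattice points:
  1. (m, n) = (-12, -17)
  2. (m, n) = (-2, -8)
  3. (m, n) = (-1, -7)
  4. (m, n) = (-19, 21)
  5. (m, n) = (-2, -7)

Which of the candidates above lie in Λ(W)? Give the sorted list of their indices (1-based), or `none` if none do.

3

Numerically τ ≈ 4.2361 and τ' = −1/τ ≈ -0.2361.
candidate 1: (m,n)=(-12,-17) → π∥ = -12-17·τ ≈ -84.0132, π⊥ = -12-17·τ' ≈ -7.9868 ∉ [0.4, 1.4) ⇒ out
candidate 2: (m,n)=(-2,-8) → π∥ = -2-8·τ ≈ -35.8885, π⊥ = -2-8·τ' ≈ -0.1115 ∉ [0.4, 1.4) ⇒ out
candidate 3: (m,n)=(-1,-7) → π∥ = -1-7·τ ≈ -30.6525, π⊥ = -1-7·τ' ≈ 0.6525 ∈ [0.4, 1.4) ⇒ IN Λ
candidate 4: (m,n)=(-19,21) → π∥ = -19+21·τ ≈ 69.9574, π⊥ = -19+21·τ' ≈ -23.9574 ∉ [0.4, 1.4) ⇒ out
candidate 5: (m,n)=(-2,-7) → π∥ = -2-7·τ ≈ -31.6525, π⊥ = -2-7·τ' ≈ -0.3475 ∉ [0.4, 1.4) ⇒ out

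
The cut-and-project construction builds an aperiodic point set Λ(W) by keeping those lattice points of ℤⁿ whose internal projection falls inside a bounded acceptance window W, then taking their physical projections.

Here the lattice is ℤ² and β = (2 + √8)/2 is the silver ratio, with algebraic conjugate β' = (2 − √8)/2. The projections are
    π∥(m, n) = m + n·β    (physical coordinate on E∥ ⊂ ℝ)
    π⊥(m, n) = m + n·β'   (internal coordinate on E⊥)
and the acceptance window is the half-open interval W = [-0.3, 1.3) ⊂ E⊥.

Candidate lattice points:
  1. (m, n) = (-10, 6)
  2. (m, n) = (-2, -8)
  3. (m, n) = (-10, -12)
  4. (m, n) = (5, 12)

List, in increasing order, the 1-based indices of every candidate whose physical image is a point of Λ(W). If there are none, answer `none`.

β' = (2−√8)/2 ≈ -0.414214.
#1 (-10,6): internal coord -10 + (6)·β' = -12.485281; -12.485281 ∉ [-0.3, 1.3) → out
#2 (-2,-8): internal coord -2 + (-8)·β' = +1.313708; +1.313708 ∉ [-0.3, 1.3) → out
#3 (-10,-12): internal coord -10 + (-12)·β' = -5.029437; -5.029437 ∉ [-0.3, 1.3) → out
#4 (5,12): internal coord 5 + (12)·β' = +0.029437; +0.029437 ∈ [-0.3, 1.3) → IN Λ

4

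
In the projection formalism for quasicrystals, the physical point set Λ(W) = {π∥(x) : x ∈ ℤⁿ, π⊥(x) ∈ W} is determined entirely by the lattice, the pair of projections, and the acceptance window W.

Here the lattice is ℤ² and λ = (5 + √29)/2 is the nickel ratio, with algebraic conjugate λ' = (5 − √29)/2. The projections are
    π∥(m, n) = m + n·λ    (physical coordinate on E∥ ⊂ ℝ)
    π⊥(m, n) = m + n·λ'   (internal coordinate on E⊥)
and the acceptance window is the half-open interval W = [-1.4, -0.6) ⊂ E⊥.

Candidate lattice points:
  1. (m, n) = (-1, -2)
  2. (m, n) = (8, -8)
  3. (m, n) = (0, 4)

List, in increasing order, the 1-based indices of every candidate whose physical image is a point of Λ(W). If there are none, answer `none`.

1, 3

Compute λ' = (5−√29)/2 = -0.192582, so π⊥(m,n) = m -0.192582·n.
[1] lift (-1,-2): star map gives -0.614835; window check -1.4 ≤ -0.614835 < -0.6 is true → IN Λ
[2] lift (8,-8): star map gives 9.540659; window check -1.4 ≤ 9.540659 < -0.6 is false → out
[3] lift (0,4): star map gives -0.770330; window check -1.4 ≤ -0.770330 < -0.6 is true → IN Λ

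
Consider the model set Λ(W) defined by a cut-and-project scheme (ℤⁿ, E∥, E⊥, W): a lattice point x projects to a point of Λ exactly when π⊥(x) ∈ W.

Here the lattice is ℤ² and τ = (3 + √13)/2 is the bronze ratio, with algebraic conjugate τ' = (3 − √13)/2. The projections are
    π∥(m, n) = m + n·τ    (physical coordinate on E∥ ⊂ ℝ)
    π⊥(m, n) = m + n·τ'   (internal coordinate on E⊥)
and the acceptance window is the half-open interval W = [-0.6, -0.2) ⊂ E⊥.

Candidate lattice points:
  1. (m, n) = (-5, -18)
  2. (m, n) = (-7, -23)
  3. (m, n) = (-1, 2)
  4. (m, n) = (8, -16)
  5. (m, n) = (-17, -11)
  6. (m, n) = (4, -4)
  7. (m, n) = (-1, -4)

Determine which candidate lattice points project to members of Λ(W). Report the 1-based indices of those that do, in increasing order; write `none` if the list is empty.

τ' = (3−√13)/2 ≈ -0.30278.
#1 (-5,-18): internal coord -5 + (-18)·τ' = +0.44996; +0.44996 ∉ [-0.6, -0.2) → out
#2 (-7,-23): internal coord -7 + (-23)·τ' = -0.03616; -0.03616 ∉ [-0.6, -0.2) → out
#3 (-1,2): internal coord -1 + (2)·τ' = -1.60555; -1.60555 ∉ [-0.6, -0.2) → out
#4 (8,-16): internal coord 8 + (-16)·τ' = +12.84441; +12.84441 ∉ [-0.6, -0.2) → out
#5 (-17,-11): internal coord -17 + (-11)·τ' = -13.66947; -13.66947 ∉ [-0.6, -0.2) → out
#6 (4,-4): internal coord 4 + (-4)·τ' = +5.21110; +5.21110 ∉ [-0.6, -0.2) → out
#7 (-1,-4): internal coord -1 + (-4)·τ' = +0.21110; +0.21110 ∉ [-0.6, -0.2) → out

none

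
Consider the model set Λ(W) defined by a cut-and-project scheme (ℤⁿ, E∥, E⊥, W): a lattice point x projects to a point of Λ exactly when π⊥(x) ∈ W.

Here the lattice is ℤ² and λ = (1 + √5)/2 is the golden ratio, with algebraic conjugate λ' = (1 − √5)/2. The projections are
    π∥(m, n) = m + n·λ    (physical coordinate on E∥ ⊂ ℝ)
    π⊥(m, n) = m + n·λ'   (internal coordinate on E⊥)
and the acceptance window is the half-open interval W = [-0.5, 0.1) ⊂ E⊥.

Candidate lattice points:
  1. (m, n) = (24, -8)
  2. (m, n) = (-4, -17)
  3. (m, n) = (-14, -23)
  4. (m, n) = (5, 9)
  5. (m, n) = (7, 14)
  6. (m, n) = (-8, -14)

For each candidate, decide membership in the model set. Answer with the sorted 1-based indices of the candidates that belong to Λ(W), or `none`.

none

Numerically λ ≈ 1.6180 and λ' = −1/λ ≈ -0.6180.
#1 (24,-8): internal coord 24 + (-8)·λ' = +28.9443; +28.9443 ∉ [-0.5, 0.1) → out
#2 (-4,-17): internal coord -4 + (-17)·λ' = +6.5066; +6.5066 ∉ [-0.5, 0.1) → out
#3 (-14,-23): internal coord -14 + (-23)·λ' = +0.2148; +0.2148 ∉ [-0.5, 0.1) → out
#4 (5,9): internal coord 5 + (9)·λ' = -0.5623; -0.5623 ∉ [-0.5, 0.1) → out
#5 (7,14): internal coord 7 + (14)·λ' = -1.6525; -1.6525 ∉ [-0.5, 0.1) → out
#6 (-8,-14): internal coord -8 + (-14)·λ' = +0.6525; +0.6525 ∉ [-0.5, 0.1) → out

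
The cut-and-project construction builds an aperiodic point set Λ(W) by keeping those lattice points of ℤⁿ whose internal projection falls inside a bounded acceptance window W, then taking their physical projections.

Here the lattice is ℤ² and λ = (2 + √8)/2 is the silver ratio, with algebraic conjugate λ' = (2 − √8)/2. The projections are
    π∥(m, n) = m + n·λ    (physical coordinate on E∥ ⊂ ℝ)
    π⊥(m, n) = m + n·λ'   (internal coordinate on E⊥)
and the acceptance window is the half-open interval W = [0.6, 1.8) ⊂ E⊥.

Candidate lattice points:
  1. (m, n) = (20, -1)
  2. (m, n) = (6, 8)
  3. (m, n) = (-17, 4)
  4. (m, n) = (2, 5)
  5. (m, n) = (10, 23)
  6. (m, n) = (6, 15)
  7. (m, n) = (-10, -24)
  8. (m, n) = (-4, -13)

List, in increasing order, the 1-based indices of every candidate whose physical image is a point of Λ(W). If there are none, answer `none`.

Compute λ' = (2−√8)/2 = -0.41421, so π⊥(m,n) = m -0.41421·n.
candidate 1: (m,n)=(20,-1) → π∥ = 20-1·λ ≈ 17.58579, π⊥ = 20-1·λ' ≈ 20.41421 ∉ [0.6, 1.8) ⇒ out
candidate 2: (m,n)=(6,8) → π∥ = 6+8·λ ≈ 25.31371, π⊥ = 6+8·λ' ≈ 2.68629 ∉ [0.6, 1.8) ⇒ out
candidate 3: (m,n)=(-17,4) → π∥ = -17+4·λ ≈ -7.34315, π⊥ = -17+4·λ' ≈ -18.65685 ∉ [0.6, 1.8) ⇒ out
candidate 4: (m,n)=(2,5) → π∥ = 2+5·λ ≈ 14.07107, π⊥ = 2+5·λ' ≈ -0.07107 ∉ [0.6, 1.8) ⇒ out
candidate 5: (m,n)=(10,23) → π∥ = 10+23·λ ≈ 65.52691, π⊥ = 10+23·λ' ≈ 0.47309 ∉ [0.6, 1.8) ⇒ out
candidate 6: (m,n)=(6,15) → π∥ = 6+15·λ ≈ 42.21320, π⊥ = 6+15·λ' ≈ -0.21320 ∉ [0.6, 1.8) ⇒ out
candidate 7: (m,n)=(-10,-24) → π∥ = -10-24·λ ≈ -67.94113, π⊥ = -10-24·λ' ≈ -0.05887 ∉ [0.6, 1.8) ⇒ out
candidate 8: (m,n)=(-4,-13) → π∥ = -4-13·λ ≈ -35.38478, π⊥ = -4-13·λ' ≈ 1.38478 ∈ [0.6, 1.8) ⇒ IN Λ

8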